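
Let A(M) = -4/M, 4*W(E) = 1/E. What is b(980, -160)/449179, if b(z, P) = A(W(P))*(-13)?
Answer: -33280/449179 ≈ -0.074091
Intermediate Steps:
W(E) = 1/(4*E)
b(z, P) = 208*P (b(z, P) = -4*4*P*(-13) = -16*P*(-13) = 208*P)
b(980, -160)/449179 = (208*(-160))/449179 = -33280*1/449179 = -33280/449179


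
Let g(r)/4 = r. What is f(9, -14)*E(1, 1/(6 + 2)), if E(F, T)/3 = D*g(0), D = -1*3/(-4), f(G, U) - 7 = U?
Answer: 0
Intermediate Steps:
g(r) = 4*r
f(G, U) = 7 + U
D = 3/4 (D = -3*(-1/4) = 3/4 ≈ 0.75000)
E(F, T) = 0 (E(F, T) = 3*(3*(4*0)/4) = 3*((3/4)*0) = 3*0 = 0)
f(9, -14)*E(1, 1/(6 + 2)) = (7 - 14)*0 = -7*0 = 0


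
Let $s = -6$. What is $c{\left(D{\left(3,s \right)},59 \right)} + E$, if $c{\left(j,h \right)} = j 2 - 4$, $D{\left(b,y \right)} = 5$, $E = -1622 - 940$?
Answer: $-2556$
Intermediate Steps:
$E = -2562$
$c{\left(j,h \right)} = -4 + 2 j$ ($c{\left(j,h \right)} = 2 j - 4 = -4 + 2 j$)
$c{\left(D{\left(3,s \right)},59 \right)} + E = \left(-4 + 2 \cdot 5\right) - 2562 = \left(-4 + 10\right) - 2562 = 6 - 2562 = -2556$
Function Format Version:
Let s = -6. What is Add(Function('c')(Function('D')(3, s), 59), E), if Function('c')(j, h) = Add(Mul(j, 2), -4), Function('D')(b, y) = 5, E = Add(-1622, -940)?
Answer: -2556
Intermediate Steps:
E = -2562
Function('c')(j, h) = Add(-4, Mul(2, j)) (Function('c')(j, h) = Add(Mul(2, j), -4) = Add(-4, Mul(2, j)))
Add(Function('c')(Function('D')(3, s), 59), E) = Add(Add(-4, Mul(2, 5)), -2562) = Add(Add(-4, 10), -2562) = Add(6, -2562) = -2556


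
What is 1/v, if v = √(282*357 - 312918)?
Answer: -I*√53061/106122 ≈ -0.0021706*I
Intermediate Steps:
v = 2*I*√53061 (v = √(100674 - 312918) = √(-212244) = 2*I*√53061 ≈ 460.7*I)
1/v = 1/(2*I*√53061) = -I*√53061/106122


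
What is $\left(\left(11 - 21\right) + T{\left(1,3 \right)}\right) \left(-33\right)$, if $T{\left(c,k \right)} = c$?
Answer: $297$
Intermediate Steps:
$\left(\left(11 - 21\right) + T{\left(1,3 \right)}\right) \left(-33\right) = \left(\left(11 - 21\right) + 1\right) \left(-33\right) = \left(-10 + 1\right) \left(-33\right) = \left(-9\right) \left(-33\right) = 297$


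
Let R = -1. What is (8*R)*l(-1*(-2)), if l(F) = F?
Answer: -16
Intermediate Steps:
(8*R)*l(-1*(-2)) = (8*(-1))*(-1*(-2)) = -8*2 = -16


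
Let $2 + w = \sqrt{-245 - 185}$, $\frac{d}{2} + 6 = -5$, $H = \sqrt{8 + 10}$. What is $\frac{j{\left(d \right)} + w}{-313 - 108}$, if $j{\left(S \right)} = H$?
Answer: $\frac{2}{421} - \frac{3 \sqrt{2}}{421} - \frac{i \sqrt{430}}{421} \approx -0.0053269 - 0.049255 i$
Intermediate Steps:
$H = 3 \sqrt{2}$ ($H = \sqrt{18} = 3 \sqrt{2} \approx 4.2426$)
$d = -22$ ($d = -12 + 2 \left(-5\right) = -12 - 10 = -22$)
$w = -2 + i \sqrt{430}$ ($w = -2 + \sqrt{-245 - 185} = -2 + \sqrt{-430} = -2 + i \sqrt{430} \approx -2.0 + 20.736 i$)
$j{\left(S \right)} = 3 \sqrt{2}$
$\frac{j{\left(d \right)} + w}{-313 - 108} = \frac{3 \sqrt{2} - \left(2 - i \sqrt{430}\right)}{-313 - 108} = \frac{-2 + 3 \sqrt{2} + i \sqrt{430}}{-421} = \left(-2 + 3 \sqrt{2} + i \sqrt{430}\right) \left(- \frac{1}{421}\right) = \frac{2}{421} - \frac{3 \sqrt{2}}{421} - \frac{i \sqrt{430}}{421}$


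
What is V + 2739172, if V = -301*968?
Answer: 2447804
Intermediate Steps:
V = -291368
V + 2739172 = -291368 + 2739172 = 2447804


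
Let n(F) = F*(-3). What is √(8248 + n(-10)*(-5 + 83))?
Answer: 2*√2647 ≈ 102.90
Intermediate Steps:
n(F) = -3*F
√(8248 + n(-10)*(-5 + 83)) = √(8248 + (-3*(-10))*(-5 + 83)) = √(8248 + 30*78) = √(8248 + 2340) = √10588 = 2*√2647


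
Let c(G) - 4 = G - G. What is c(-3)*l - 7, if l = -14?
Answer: -63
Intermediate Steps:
c(G) = 4 (c(G) = 4 + (G - G) = 4 + 0 = 4)
c(-3)*l - 7 = 4*(-14) - 7 = -56 - 7 = -63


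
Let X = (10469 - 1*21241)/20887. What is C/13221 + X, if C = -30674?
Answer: -783104450/276147027 ≈ -2.8358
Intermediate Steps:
X = -10772/20887 (X = (10469 - 21241)*(1/20887) = -10772*1/20887 = -10772/20887 ≈ -0.51573)
C/13221 + X = -30674/13221 - 10772/20887 = -783104450/276147027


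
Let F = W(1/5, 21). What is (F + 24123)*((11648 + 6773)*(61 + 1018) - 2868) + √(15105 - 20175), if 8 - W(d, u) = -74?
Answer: 481035429155 + 13*I*√30 ≈ 4.8104e+11 + 71.204*I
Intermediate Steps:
W(d, u) = 82 (W(d, u) = 8 - 1*(-74) = 8 + 74 = 82)
F = 82
(F + 24123)*((11648 + 6773)*(61 + 1018) - 2868) + √(15105 - 20175) = (82 + 24123)*((11648 + 6773)*(61 + 1018) - 2868) + √(15105 - 20175) = 24205*(18421*1079 - 2868) + √(-5070) = 24205*(19876259 - 2868) + 13*I*√30 = 24205*19873391 + 13*I*√30 = 481035429155 + 13*I*√30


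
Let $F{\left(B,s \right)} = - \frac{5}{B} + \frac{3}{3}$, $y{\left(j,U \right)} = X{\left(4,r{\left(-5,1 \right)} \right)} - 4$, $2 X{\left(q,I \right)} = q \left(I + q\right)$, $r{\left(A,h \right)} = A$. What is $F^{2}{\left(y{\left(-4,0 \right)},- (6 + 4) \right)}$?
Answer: $\frac{121}{36} \approx 3.3611$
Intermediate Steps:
$X{\left(q,I \right)} = \frac{q \left(I + q\right)}{2}$
$y{\left(j,U \right)} = -6$ ($y{\left(j,U \right)} = \frac{1}{2} \cdot 4 \left(-5 + 4\right) - 4 = \frac{1}{2} \cdot 4 \left(-1\right) - 4 = -2 - 4 = -6$)
$F{\left(B,s \right)} = 1 - \frac{5}{B}$ ($F{\left(B,s \right)} = - \frac{5}{B} + 3 \cdot \frac{1}{3} = - \frac{5}{B} + 1 = 1 - \frac{5}{B}$)
$F^{2}{\left(y{\left(-4,0 \right)},- (6 + 4) \right)} = \left(\frac{-5 - 6}{-6}\right)^{2} = \left(\left(- \frac{1}{6}\right) \left(-11\right)\right)^{2} = \left(\frac{11}{6}\right)^{2} = \frac{121}{36}$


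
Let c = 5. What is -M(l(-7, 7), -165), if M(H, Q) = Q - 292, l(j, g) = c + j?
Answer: 457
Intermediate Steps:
l(j, g) = 5 + j
M(H, Q) = -292 + Q
-M(l(-7, 7), -165) = -(-292 - 165) = -1*(-457) = 457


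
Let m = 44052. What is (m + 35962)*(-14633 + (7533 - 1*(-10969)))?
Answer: 309574166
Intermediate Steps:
(m + 35962)*(-14633 + (7533 - 1*(-10969))) = (44052 + 35962)*(-14633 + (7533 - 1*(-10969))) = 80014*(-14633 + (7533 + 10969)) = 80014*(-14633 + 18502) = 80014*3869 = 309574166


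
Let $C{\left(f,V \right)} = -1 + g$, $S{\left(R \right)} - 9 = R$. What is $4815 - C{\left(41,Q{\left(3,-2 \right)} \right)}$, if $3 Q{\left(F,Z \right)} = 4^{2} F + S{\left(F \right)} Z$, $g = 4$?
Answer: $4812$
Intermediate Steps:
$S{\left(R \right)} = 9 + R$
$Q{\left(F,Z \right)} = \frac{16 F}{3} + \frac{Z \left(9 + F\right)}{3}$ ($Q{\left(F,Z \right)} = \frac{4^{2} F + \left(9 + F\right) Z}{3} = \frac{16 F + Z \left(9 + F\right)}{3} = \frac{16 F}{3} + \frac{Z \left(9 + F\right)}{3}$)
$C{\left(f,V \right)} = 3$ ($C{\left(f,V \right)} = -1 + 4 = 3$)
$4815 - C{\left(41,Q{\left(3,-2 \right)} \right)} = 4815 - 3 = 4812$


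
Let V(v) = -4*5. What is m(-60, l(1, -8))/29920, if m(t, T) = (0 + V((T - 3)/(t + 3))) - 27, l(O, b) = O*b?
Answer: -47/29920 ≈ -0.0015709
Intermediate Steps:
V(v) = -20
m(t, T) = -47 (m(t, T) = (0 - 20) - 27 = -20 - 27 = -47)
m(-60, l(1, -8))/29920 = -47/29920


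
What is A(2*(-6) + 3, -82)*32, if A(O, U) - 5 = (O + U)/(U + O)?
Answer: 192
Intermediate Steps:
A(O, U) = 6 (A(O, U) = 5 + (O + U)/(U + O) = 5 + (O + U)/(O + U) = 5 + 1 = 6)
A(2*(-6) + 3, -82)*32 = 6*32 = 192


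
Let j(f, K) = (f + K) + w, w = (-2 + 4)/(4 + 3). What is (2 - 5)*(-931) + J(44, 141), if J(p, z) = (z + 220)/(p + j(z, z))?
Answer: 6381739/2284 ≈ 2794.1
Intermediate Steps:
w = 2/7 ≈ 0.28571
j(f, K) = 2/7 + K + f (j(f, K) = (f + K) + 2/7 = (K + f) + 2/7 = 2/7 + K + f)
J(p, z) = (220 + z)/(2/7 + p + 2*z) (J(p, z) = (z + 220)/(p + (2/7 + z + z)) = (220 + z)/(p + (2/7 + 2*z)) = (220 + z)/(2/7 + p + 2*z))
(2 - 5)*(-931) + J(44, 141) = (2 - 5)*(-931) + 7*(220 + 141)/(2 + 7*44 + 14*141) = -3*(-931) + 7*361/(2 + 308 + 1974) = 2793 + 7*361/2284 = 2793 + 7*(1/2284)*361 = 2793 + 2527/2284 = 6381739/2284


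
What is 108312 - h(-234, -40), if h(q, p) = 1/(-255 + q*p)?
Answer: 986180759/9105 ≈ 1.0831e+5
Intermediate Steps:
h(q, p) = 1/(-255 + p*q)
108312 - h(-234, -40) = 108312 - 1/(-255 - 40*(-234)) = 108312 - 1/(-255 + 9360) = 108312 - 1/9105 = 986180759/9105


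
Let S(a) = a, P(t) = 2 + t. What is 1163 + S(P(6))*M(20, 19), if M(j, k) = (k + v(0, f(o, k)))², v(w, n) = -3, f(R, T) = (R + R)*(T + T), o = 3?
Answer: 3211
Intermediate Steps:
f(R, T) = 4*R*T (f(R, T) = (2*R)*(2*T) = 4*R*T)
M(j, k) = (-3 + k)² (M(j, k) = (k - 3)² = (-3 + k)²)
1163 + S(P(6))*M(20, 19) = 1163 + (2 + 6)*(-3 + 19)² = 1163 + 8*16² = 1163 + 8*256 = 1163 + 2048 = 3211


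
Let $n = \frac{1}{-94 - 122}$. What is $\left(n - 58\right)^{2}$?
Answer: $\frac{156975841}{46656} \approx 3364.5$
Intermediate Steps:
$n = - \frac{1}{216}$ ($n = \frac{1}{-216} = - \frac{1}{216} \approx -0.0046296$)
$\left(n - 58\right)^{2} = \left(- \frac{1}{216} - 58\right)^{2} = \left(- \frac{12529}{216}\right)^{2} = \frac{156975841}{46656}$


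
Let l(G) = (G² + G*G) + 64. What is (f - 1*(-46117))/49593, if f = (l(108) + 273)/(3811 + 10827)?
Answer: 675084311/725942334 ≈ 0.92994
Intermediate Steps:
l(G) = 64 + 2*G² (l(G) = (G² + G²) + 64 = 2*G² + 64 = 64 + 2*G²)
f = 23665/14638 (f = ((64 + 2*108²) + 273)/(3811 + 10827) = ((64 + 2*11664) + 273)/14638 = ((64 + 23328) + 273)*(1/14638) = (23392 + 273)*(1/14638) = 23665*(1/14638) = 23665/14638 ≈ 1.6167)
(f - 1*(-46117))/49593 = (23665/14638 - 1*(-46117))/49593 = (23665/14638 + 46117)*(1/49593) = (675084311/14638)*(1/49593) = 675084311/725942334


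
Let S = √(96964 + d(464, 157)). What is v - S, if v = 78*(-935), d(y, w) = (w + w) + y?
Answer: -72930 - √97742 ≈ -73243.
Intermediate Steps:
d(y, w) = y + 2*w (d(y, w) = 2*w + y = y + 2*w)
v = -72930
S = √97742 (S = √(96964 + (464 + 2*157)) = √(96964 + (464 + 314)) = √(96964 + 778) = √97742 ≈ 312.64)
v - S = -72930 - √97742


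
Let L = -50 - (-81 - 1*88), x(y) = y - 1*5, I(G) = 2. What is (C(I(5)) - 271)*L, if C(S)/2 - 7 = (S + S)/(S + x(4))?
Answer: -29631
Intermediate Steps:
x(y) = -5 + y (x(y) = y - 5 = -5 + y)
C(S) = 14 + 4*S/(-1 + S) (C(S) = 14 + 2*((S + S)/(S + (-5 + 4))) = 14 + 2*((2*S)/(S - 1)) = 14 + 2*((2*S)/(-1 + S)) = 14 + 2*(2*S/(-1 + S)) = 14 + 4*S/(-1 + S))
L = 119 (L = -50 - (-81 - 88) = -50 - 1*(-169) = -50 + 169 = 119)
(C(I(5)) - 271)*L = (2*(-7 + 9*2)/(-1 + 2) - 271)*119 = (2*(-7 + 18)/1 - 271)*119 = (2*1*11 - 271)*119 = (22 - 271)*119 = -249*119 = -29631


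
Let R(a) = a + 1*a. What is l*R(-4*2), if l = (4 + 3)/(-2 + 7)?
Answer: -112/5 ≈ -22.400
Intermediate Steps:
l = 7/5 ≈ 1.4000
R(a) = 2*a (R(a) = a + a = 2*a)
l*R(-4*2) = 7*(2*(-4*2))/5 = 7*(2*(-8))/5 = (7/5)*(-16) = -112/5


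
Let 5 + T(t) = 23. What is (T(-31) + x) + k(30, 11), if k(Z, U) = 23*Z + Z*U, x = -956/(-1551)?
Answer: 1610894/1551 ≈ 1038.6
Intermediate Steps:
T(t) = 18 (T(t) = -5 + 23 = 18)
x = 956/1551 (x = -956*(-1/1551) = 956/1551 ≈ 0.61638)
k(Z, U) = 23*Z + U*Z
(T(-31) + x) + k(30, 11) = (18 + 956/1551) + 30*(23 + 11) = 28874/1551 + 30*34 = 28874/1551 + 1020 = 1610894/1551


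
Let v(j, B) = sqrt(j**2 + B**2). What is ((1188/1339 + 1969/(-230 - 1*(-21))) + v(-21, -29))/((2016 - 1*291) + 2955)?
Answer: -217109/119063880 + sqrt(1282)/4680 ≈ 0.0058272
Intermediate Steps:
v(j, B) = sqrt(B**2 + j**2)
((1188/1339 + 1969/(-230 - 1*(-21))) + v(-21, -29))/((2016 - 1*291) + 2955) = ((1188/1339 + 1969/(-230 - 1*(-21))) + sqrt((-29)**2 + (-21)**2))/((2016 - 1*291) + 2955) = ((1188*(1/1339) + 1969/(-230 + 21)) + sqrt(841 + 441))/((2016 - 291) + 2955) = ((1188/1339 + 1969/(-209)) + sqrt(1282))/(1725 + 2955) = ((1188/1339 + 1969*(-1/209)) + sqrt(1282))/4680 = ((1188/1339 - 179/19) + sqrt(1282))*(1/4680) = (-217109/25441 + sqrt(1282))*(1/4680) = -217109/119063880 + sqrt(1282)/4680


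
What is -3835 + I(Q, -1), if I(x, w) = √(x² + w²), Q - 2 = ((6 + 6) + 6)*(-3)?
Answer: -3835 + √2705 ≈ -3783.0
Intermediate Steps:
Q = -52 (Q = 2 + ((6 + 6) + 6)*(-3) = 2 + (12 + 6)*(-3) = 2 + 18*(-3) = 2 - 54 = -52)
I(x, w) = √(w² + x²)
-3835 + I(Q, -1) = -3835 + √((-1)² + (-52)²) = -3835 + √(1 + 2704) = -3835 + √2705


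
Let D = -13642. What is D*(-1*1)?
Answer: 13642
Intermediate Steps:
D*(-1*1) = -(-13642) = -13642*(-1) = 13642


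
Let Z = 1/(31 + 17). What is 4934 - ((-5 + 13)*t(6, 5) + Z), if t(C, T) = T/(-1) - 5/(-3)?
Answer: 238111/48 ≈ 4960.6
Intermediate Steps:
t(C, T) = 5/3 - T (t(C, T) = T*(-1) - 5*(-⅓) = -T + 5/3 = 5/3 - T)
Z = 1/48 ≈ 0.020833
4934 - ((-5 + 13)*t(6, 5) + Z) = 4934 - ((-5 + 13)*(5/3 - 1*5) + 1/48) = 4934 - (8*(5/3 - 5) + 1/48) = 4934 - (8*(-10/3) + 1/48) = 4934 - (-80/3 + 1/48) = 4934 - 1*(-1279/48) = 4934 + 1279/48 = 238111/48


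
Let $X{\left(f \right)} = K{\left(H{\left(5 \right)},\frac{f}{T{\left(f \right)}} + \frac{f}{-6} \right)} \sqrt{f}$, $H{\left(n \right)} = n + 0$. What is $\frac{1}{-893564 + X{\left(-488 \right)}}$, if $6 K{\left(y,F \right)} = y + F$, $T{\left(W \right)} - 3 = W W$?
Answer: $- \frac{2052442110901915278}{1833988614445258322138533} - \frac{132197181277707 i \sqrt{122}}{3667977228890516644277066} \approx -1.1191 \cdot 10^{-6} - 3.9808 \cdot 10^{-10} i$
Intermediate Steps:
$T{\left(W \right)} = 3 + W^{2}$ ($T{\left(W \right)} = 3 + W W = 3 + W^{2}$)
$H{\left(n \right)} = n$
$K{\left(y,F \right)} = \frac{F}{6} + \frac{y}{6}$ ($K{\left(y,F \right)} = \frac{y + F}{6} = \frac{F + y}{6} = \frac{F}{6} + \frac{y}{6}$)
$X{\left(f \right)} = \sqrt{f} \left(\frac{5}{6} - \frac{f}{36} + \frac{f}{6 \left(3 + f^{2}\right)}\right)$ ($X{\left(f \right)} = \left(\frac{\frac{f}{3 + f^{2}} + \frac{f}{-6}}{6} + \frac{1}{6} \cdot 5\right) \sqrt{f} = \left(\frac{\frac{f}{3 + f^{2}} + f \left(- \frac{1}{6}\right)}{6} + \frac{5}{6}\right) \sqrt{f} = \left(\frac{\frac{f}{3 + f^{2}} - \frac{f}{6}}{6} + \frac{5}{6}\right) \sqrt{f} = \left(\frac{- \frac{f}{6} + \frac{f}{3 + f^{2}}}{6} + \frac{5}{6}\right) \sqrt{f} = \left(\left(- \frac{f}{36} + \frac{f}{6 \left(3 + f^{2}\right)}\right) + \frac{5}{6}\right) \sqrt{f} = \left(\frac{5}{6} - \frac{f}{36} + \frac{f}{6 \left(3 + f^{2}\right)}\right) \sqrt{f} = \sqrt{f} \left(\frac{5}{6} - \frac{f}{36} + \frac{f}{6 \left(3 + f^{2}\right)}\right)$)
$\frac{1}{-893564 + X{\left(-488 \right)}} = \frac{1}{-893564 + \frac{\sqrt{-488} \left(90 - \left(-488\right)^{3} + 3 \left(-488\right) + 30 \left(-488\right)^{2}\right)}{36 \left(3 + \left(-488\right)^{2}\right)}} = \frac{1}{-893564 + \frac{2 i \sqrt{122} \left(90 - -116214272 - 1464 + 30 \cdot 238144\right)}{36 \left(3 + 238144\right)}} = \frac{1}{-893564 + \frac{2 i \sqrt{122} \left(90 + 116214272 - 1464 + 7144320\right)}{36 \cdot 238147}} = \frac{1}{-893564 + \frac{1}{36} \cdot 2 i \sqrt{122} \cdot \frac{1}{238147} \cdot 123357218} = \frac{1}{-893564 + \frac{61678609 i \sqrt{122}}{2143323}}$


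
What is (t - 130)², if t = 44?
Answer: 7396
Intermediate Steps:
(t - 130)² = (44 - 130)² = (-86)² = 7396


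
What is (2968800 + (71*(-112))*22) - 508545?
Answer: 2285311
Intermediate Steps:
(2968800 + (71*(-112))*22) - 508545 = (2968800 - 7952*22) - 508545 = (2968800 - 174944) - 508545 = 2793856 - 508545 = 2285311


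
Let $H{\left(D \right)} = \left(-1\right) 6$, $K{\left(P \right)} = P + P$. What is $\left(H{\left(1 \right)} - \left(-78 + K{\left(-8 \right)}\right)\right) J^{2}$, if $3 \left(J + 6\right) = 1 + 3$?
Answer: $\frac{17248}{9} \approx 1916.4$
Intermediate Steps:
$K{\left(P \right)} = 2 P$
$J = - \frac{14}{3}$ ($J = -6 + \frac{1 + 3}{3} = -6 + \frac{1}{3} \cdot 4 = -6 + \frac{4}{3} = - \frac{14}{3} \approx -4.6667$)
$H{\left(D \right)} = -6$
$\left(H{\left(1 \right)} - \left(-78 + K{\left(-8 \right)}\right)\right) J^{2} = \left(-6 + \left(78 - 2 \left(-8\right)\right)\right) \left(- \frac{14}{3}\right)^{2} = \left(-6 + \left(78 - -16\right)\right) \frac{196}{9} = \left(-6 + \left(78 + 16\right)\right) \frac{196}{9} = \left(-6 + 94\right) \frac{196}{9} = 88 \cdot \frac{196}{9} = \frac{17248}{9}$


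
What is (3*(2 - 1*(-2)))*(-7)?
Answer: -84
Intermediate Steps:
(3*(2 - 1*(-2)))*(-7) = (3*(2 + 2))*(-7) = (3*4)*(-7) = 12*(-7) = -84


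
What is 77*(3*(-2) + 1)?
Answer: -385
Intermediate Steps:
77*(3*(-2) + 1) = 77*(-6 + 1) = 77*(-5) = -385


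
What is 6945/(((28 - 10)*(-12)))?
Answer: -2315/72 ≈ -32.153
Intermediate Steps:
6945/(((28 - 10)*(-12))) = 6945/((18*(-12))) = 6945/(-216) = 6945*(-1/216) = -2315/72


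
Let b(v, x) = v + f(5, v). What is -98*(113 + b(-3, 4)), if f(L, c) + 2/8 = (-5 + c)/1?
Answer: -19943/2 ≈ -9971.5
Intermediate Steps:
f(L, c) = -21/4 + c (f(L, c) = -¼ + (-5 + c)/1 = -¼ + 1*(-5 + c) = -¼ + (-5 + c) = -21/4 + c)
b(v, x) = -21/4 + 2*v (b(v, x) = v + (-21/4 + v) = -21/4 + 2*v)
-98*(113 + b(-3, 4)) = -98*(113 + (-21/4 + 2*(-3))) = -98*(113 + (-21/4 - 6)) = -98*(113 - 45/4) = -98*407/4 = -19943/2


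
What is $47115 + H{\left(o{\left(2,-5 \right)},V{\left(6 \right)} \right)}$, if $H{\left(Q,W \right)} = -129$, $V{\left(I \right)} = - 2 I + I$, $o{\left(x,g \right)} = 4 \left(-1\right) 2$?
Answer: $46986$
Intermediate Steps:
$o{\left(x,g \right)} = -8$ ($o{\left(x,g \right)} = \left(-4\right) 2 = -8$)
$V{\left(I \right)} = - I$
$47115 + H{\left(o{\left(2,-5 \right)},V{\left(6 \right)} \right)} = 47115 - 129 = 46986$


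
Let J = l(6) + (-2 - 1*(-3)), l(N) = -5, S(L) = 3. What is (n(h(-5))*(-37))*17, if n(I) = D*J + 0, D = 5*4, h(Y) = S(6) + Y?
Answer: 50320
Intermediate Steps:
J = -4 (J = -5 + (-2 - 1*(-3)) = -5 + (-2 + 3) = -5 + 1 = -4)
h(Y) = 3 + Y
D = 20
n(I) = -80 (n(I) = 20*(-4) + 0 = -80 + 0 = -80)
(n(h(-5))*(-37))*17 = -80*(-37)*17 = 2960*17 = 50320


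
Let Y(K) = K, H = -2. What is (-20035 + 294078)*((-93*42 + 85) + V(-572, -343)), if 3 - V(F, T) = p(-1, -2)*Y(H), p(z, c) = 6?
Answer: -1043007658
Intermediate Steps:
V(F, T) = 15 (V(F, T) = 3 - 6*(-2) = 3 - 1*(-12) = 3 + 12 = 15)
(-20035 + 294078)*((-93*42 + 85) + V(-572, -343)) = (-20035 + 294078)*((-93*42 + 85) + 15) = 274043*((-3906 + 85) + 15) = 274043*(-3821 + 15) = 274043*(-3806) = -1043007658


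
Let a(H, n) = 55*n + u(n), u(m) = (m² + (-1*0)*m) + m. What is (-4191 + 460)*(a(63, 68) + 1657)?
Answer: -37642059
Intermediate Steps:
u(m) = m + m² (u(m) = (m² + 0*m) + m = (m² + 0) + m = m² + m = m + m²)
a(H, n) = 55*n + n*(1 + n)
(-4191 + 460)*(a(63, 68) + 1657) = (-4191 + 460)*(68*(56 + 68) + 1657) = -3731*(68*124 + 1657) = -3731*(8432 + 1657) = -3731*10089 = -37642059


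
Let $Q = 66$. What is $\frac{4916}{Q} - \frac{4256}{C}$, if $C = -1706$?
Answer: $\frac{2166898}{28149} \approx 76.98$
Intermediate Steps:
$\frac{4916}{Q} - \frac{4256}{C} = \frac{4916}{66} - \frac{4256}{-1706} = 4916 \cdot \frac{1}{66} - - \frac{2128}{853} = \frac{2458}{33} + \frac{2128}{853} = \frac{2166898}{28149}$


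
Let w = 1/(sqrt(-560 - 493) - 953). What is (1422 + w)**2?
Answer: 417942603742372567/206689346161 - 11636726499*I*sqrt(13)/413378692322 ≈ 2.0221e+6 - 0.1015*I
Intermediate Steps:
w = 1/(-953 + 9*I*sqrt(13)) (w = 1/(sqrt(-1053) - 953) = 1/(9*I*sqrt(13) - 953) = 1/(-953 + 9*I*sqrt(13)) ≈ -0.0010481 - 3.5688e-5*I)
(1422 + w)**2 = (1422 + (-953/909262 - 9*I*sqrt(13)/909262))**2 = (1292969611/909262 - 9*I*sqrt(13)/909262)**2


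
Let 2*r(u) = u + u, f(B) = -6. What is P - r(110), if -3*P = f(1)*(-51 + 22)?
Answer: -168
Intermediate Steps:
r(u) = u (r(u) = (u + u)/2 = (2*u)/2 = u)
P = -58 (P = -(-2)*(-51 + 22) = -(-2)*(-29) = -⅓*174 = -58)
P - r(110) = -58 - 1*110 = -58 - 110 = -168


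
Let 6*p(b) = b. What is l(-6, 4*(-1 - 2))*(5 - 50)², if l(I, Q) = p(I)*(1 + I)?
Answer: 10125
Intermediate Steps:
p(b) = b/6
l(I, Q) = I*(1 + I)/6 (l(I, Q) = (I/6)*(1 + I) = I*(1 + I)/6)
l(-6, 4*(-1 - 2))*(5 - 50)² = ((⅙)*(-6)*(1 - 6))*(5 - 50)² = ((⅙)*(-6)*(-5))*(-45)² = 5*2025 = 10125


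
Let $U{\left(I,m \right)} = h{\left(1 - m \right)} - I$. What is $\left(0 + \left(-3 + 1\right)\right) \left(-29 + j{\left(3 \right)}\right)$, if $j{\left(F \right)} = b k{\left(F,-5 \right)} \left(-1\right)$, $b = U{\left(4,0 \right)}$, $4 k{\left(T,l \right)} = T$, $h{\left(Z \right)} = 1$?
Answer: $\frac{107}{2} \approx 53.5$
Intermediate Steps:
$k{\left(T,l \right)} = \frac{T}{4}$
$U{\left(I,m \right)} = 1 - I$
$b = -3$ ($b = 1 - 4 = -3$)
$j{\left(F \right)} = \frac{3 F}{4}$ ($j{\left(F \right)} = - 3 \frac{F}{4} \left(-1\right) = - \frac{3 F}{4} \left(-1\right) = \frac{3 F}{4}$)
$\left(0 + \left(-3 + 1\right)\right) \left(-29 + j{\left(3 \right)}\right) = \left(0 + \left(-3 + 1\right)\right) \left(-29 + \frac{3}{4} \cdot 3\right) = \left(0 - 2\right) \left(-29 + \frac{9}{4}\right) = \left(-2\right) \left(- \frac{107}{4}\right) = \frac{107}{2}$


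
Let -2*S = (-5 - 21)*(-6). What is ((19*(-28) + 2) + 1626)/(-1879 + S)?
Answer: -1096/1957 ≈ -0.56004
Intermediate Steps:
S = -78 (S = -(-5 - 21)*(-6)/2 = -(-13)*(-6) = -1/2*156 = -78)
((19*(-28) + 2) + 1626)/(-1879 + S) = ((19*(-28) + 2) + 1626)/(-1879 - 78) = ((-532 + 2) + 1626)/(-1957) = (-530 + 1626)*(-1/1957) = 1096*(-1/1957) = -1096/1957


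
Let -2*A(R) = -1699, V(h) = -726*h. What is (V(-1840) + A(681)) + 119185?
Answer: 2911749/2 ≈ 1.4559e+6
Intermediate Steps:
A(R) = 1699/2 (A(R) = -½*(-1699) = 1699/2)
(V(-1840) + A(681)) + 119185 = (-726*(-1840) + 1699/2) + 119185 = (1335840 + 1699/2) + 119185 = 2673379/2 + 119185 = 2911749/2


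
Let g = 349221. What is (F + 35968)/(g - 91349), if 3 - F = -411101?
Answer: 27942/16117 ≈ 1.7337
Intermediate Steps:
F = 411104 (F = 3 - 1*(-411101) = 3 + 411101 = 411104)
(F + 35968)/(g - 91349) = (411104 + 35968)/(349221 - 91349) = 447072/257872 = 447072*(1/257872) = 27942/16117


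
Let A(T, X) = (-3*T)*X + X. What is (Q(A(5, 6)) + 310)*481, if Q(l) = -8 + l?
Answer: 104858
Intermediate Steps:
A(T, X) = X - 3*T*X (A(T, X) = -3*T*X + X = X - 3*T*X)
(Q(A(5, 6)) + 310)*481 = ((-8 + 6*(1 - 3*5)) + 310)*481 = ((-8 + 6*(1 - 15)) + 310)*481 = ((-8 + 6*(-14)) + 310)*481 = ((-8 - 84) + 310)*481 = (-92 + 310)*481 = 218*481 = 104858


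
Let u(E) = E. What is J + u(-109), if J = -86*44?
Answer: -3893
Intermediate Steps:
J = -3784
J + u(-109) = -3784 - 109 = -3893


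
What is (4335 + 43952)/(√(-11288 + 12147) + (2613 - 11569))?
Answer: -432458372/80209077 - 48287*√859/80209077 ≈ -5.4093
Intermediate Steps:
(4335 + 43952)/(√(-11288 + 12147) + (2613 - 11569)) = 48287/(√859 - 8956) = 48287/(-8956 + √859)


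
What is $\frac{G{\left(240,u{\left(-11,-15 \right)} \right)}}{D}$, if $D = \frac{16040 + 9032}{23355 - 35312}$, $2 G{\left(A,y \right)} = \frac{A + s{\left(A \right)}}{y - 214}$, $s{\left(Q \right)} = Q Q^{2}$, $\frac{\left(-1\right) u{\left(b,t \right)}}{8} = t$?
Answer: $\frac{10331027355}{294596} \approx 35068.0$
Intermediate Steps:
$u{\left(b,t \right)} = - 8 t$
$s{\left(Q \right)} = Q^{3}$
$G{\left(A,y \right)} = \frac{A + A^{3}}{2 \left(-214 + y\right)}$ ($G{\left(A,y \right)} = \frac{\left(A + A^{3}\right) \frac{1}{y - 214}}{2} = \frac{\left(A + A^{3}\right) \frac{1}{-214 + y}}{2} = \frac{\frac{1}{-214 + y} \left(A + A^{3}\right)}{2} = \frac{A + A^{3}}{2 \left(-214 + y\right)}$)
$D = - \frac{25072}{11957}$ ($D = \frac{25072}{-11957} = 25072 \left(- \frac{1}{11957}\right) = - \frac{25072}{11957} \approx -2.0968$)
$\frac{G{\left(240,u{\left(-11,-15 \right)} \right)}}{D} = \frac{\frac{1}{-428 + 2 \left(\left(-8\right) \left(-15\right)\right)} \left(240 + 240^{3}\right)}{- \frac{25072}{11957}} = \frac{240 + 13824000}{-428 + 2 \cdot 120} \left(- \frac{11957}{25072}\right) = \frac{1}{-428 + 240} \cdot 13824240 \left(- \frac{11957}{25072}\right) = \frac{1}{-188} \cdot 13824240 \left(- \frac{11957}{25072}\right) = \left(- \frac{1}{188}\right) 13824240 \left(- \frac{11957}{25072}\right) = \left(- \frac{3456060}{47}\right) \left(- \frac{11957}{25072}\right) = \frac{10331027355}{294596}$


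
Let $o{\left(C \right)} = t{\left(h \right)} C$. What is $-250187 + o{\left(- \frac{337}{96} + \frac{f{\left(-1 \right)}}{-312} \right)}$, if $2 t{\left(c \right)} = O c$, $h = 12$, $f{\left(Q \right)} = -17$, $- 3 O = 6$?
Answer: $- \frac{26015135}{104} \approx -2.5015 \cdot 10^{5}$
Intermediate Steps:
$O = -2$ ($O = \left(- \frac{1}{3}\right) 6 = -2$)
$t{\left(c \right)} = - c$ ($t{\left(c \right)} = \frac{\left(-2\right) c}{2} = - c$)
$o{\left(C \right)} = - 12 C$ ($o{\left(C \right)} = \left(-1\right) 12 C = - 12 C$)
$-250187 + o{\left(- \frac{337}{96} + \frac{f{\left(-1 \right)}}{-312} \right)} = -250187 - 12 \left(- \frac{337}{96} - \frac{17}{-312}\right) = -250187 - 12 \left(\left(-337\right) \frac{1}{96} - - \frac{17}{312}\right) = -250187 - 12 \left(- \frac{337}{96} + \frac{17}{312}\right) = -250187 - - \frac{4313}{104} = -250187 + \frac{4313}{104} = - \frac{26015135}{104}$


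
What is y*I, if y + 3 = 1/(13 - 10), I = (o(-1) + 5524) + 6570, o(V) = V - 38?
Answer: -96440/3 ≈ -32147.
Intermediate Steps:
o(V) = -38 + V
I = 12055 (I = ((-38 - 1) + 5524) + 6570 = (-39 + 5524) + 6570 = 5485 + 6570 = 12055)
y = -8/3 (y = -3 + 1/(13 - 10) = -3 + 1/3 = -3 + ⅓ = -8/3 ≈ -2.6667)
y*I = -8/3*12055 = -96440/3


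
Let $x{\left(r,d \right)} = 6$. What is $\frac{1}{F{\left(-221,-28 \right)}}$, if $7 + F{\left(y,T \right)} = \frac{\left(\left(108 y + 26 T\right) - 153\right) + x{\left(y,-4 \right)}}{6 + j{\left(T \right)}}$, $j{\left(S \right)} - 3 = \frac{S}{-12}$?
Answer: $- \frac{34}{74467} \approx -0.00045658$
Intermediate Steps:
$j{\left(S \right)} = 3 - \frac{S}{12}$ ($j{\left(S \right)} = 3 + \frac{S}{-12} = 3 + S \left(- \frac{1}{12}\right) = 3 - \frac{S}{12}$)
$F{\left(y,T \right)} = -7 + \frac{-147 + 26 T + 108 y}{9 - \frac{T}{12}}$ ($F{\left(y,T \right)} = -7 + \frac{\left(\left(108 y + 26 T\right) - 153\right) + 6}{6 - \left(-3 + \frac{T}{12}\right)} = -7 + \frac{\left(\left(26 T + 108 y\right) - 153\right) + 6}{9 - \frac{T}{12}} = -7 + \frac{\left(-153 + 26 T + 108 y\right) + 6}{9 - \frac{T}{12}} = -7 + \frac{-147 + 26 T + 108 y}{9 - \frac{T}{12}}$)
$\frac{1}{F{\left(-221,-28 \right)}} = \frac{1}{\frac{1}{-108 - 28} \left(2520 - -286416 - -8932\right)} = \frac{1}{\frac{1}{-136} \left(2520 + 286416 + 8932\right)} = \frac{1}{\left(- \frac{1}{136}\right) 297868} = \frac{1}{- \frac{74467}{34}} = - \frac{34}{74467}$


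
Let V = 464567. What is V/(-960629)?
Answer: -464567/960629 ≈ -0.48361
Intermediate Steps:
V/(-960629) = 464567/(-960629) = 464567*(-1/960629) = -464567/960629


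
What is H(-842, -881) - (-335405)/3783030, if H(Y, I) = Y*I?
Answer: 561251911093/756606 ≈ 7.4180e+5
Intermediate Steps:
H(Y, I) = I*Y
H(-842, -881) - (-335405)/3783030 = -881*(-842) - (-335405)/3783030 = 741802 - (-335405)/3783030 = 741802 - 1*(-67081/756606) = 741802 + 67081/756606 = 561251911093/756606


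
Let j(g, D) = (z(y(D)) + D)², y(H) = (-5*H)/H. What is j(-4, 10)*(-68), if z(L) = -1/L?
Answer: -176868/25 ≈ -7074.7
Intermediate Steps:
y(H) = -5
j(g, D) = (⅕ + D)² (j(g, D) = (-1/(-5) + D)² = (-1*(-⅕) + D)² = (⅕ + D)²)
j(-4, 10)*(-68) = ((1 + 5*10)²/25)*(-68) = ((1 + 50)²/25)*(-68) = ((1/25)*51²)*(-68) = ((1/25)*2601)*(-68) = (2601/25)*(-68) = -176868/25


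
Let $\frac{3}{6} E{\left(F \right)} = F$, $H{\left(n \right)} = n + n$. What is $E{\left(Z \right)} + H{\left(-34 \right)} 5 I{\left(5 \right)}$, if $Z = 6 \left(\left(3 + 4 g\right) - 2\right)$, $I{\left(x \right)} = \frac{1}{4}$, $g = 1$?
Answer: $-25$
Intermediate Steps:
$I{\left(x \right)} = \frac{1}{4}$
$H{\left(n \right)} = 2 n$
$Z = 30$ ($Z = 6 \left(\left(3 + 4 \cdot 1\right) - 2\right) = 6 \left(\left(3 + 4\right) - 2\right) = 6 \left(7 - 2\right) = 6 \cdot 5 = 30$)
$E{\left(F \right)} = 2 F$
$E{\left(Z \right)} + H{\left(-34 \right)} 5 I{\left(5 \right)} = 2 \cdot 30 + 2 \left(-34\right) 5 \cdot \frac{1}{4} = 60 - 85 = -25$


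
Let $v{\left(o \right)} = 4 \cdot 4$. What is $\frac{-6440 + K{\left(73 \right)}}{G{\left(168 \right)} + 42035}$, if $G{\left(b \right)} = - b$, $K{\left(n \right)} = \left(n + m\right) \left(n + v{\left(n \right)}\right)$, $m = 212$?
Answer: $\frac{18925}{41867} \approx 0.45203$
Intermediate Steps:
$v{\left(o \right)} = 16$
$K{\left(n \right)} = \left(16 + n\right) \left(212 + n\right)$ ($K{\left(n \right)} = \left(n + 212\right) \left(n + 16\right) = \left(212 + n\right) \left(16 + n\right) = \left(16 + n\right) \left(212 + n\right)$)
$\frac{-6440 + K{\left(73 \right)}}{G{\left(168 \right)} + 42035} = \frac{-6440 + \left(3392 + 73^{2} + 228 \cdot 73\right)}{\left(-1\right) 168 + 42035} = \frac{-6440 + \left(3392 + 5329 + 16644\right)}{-168 + 42035} = \frac{-6440 + 25365}{41867} = 18925 \cdot \frac{1}{41867} = \frac{18925}{41867}$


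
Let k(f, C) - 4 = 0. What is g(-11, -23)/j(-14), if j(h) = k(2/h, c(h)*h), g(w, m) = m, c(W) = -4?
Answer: -23/4 ≈ -5.7500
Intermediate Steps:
k(f, C) = 4 (k(f, C) = 4 + 0 = 4)
j(h) = 4
g(-11, -23)/j(-14) = -23/4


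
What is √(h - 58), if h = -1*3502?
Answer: 2*I*√890 ≈ 59.666*I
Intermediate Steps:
h = -3502
√(h - 58) = √(-3502 - 58) = √(-3560) = 2*I*√890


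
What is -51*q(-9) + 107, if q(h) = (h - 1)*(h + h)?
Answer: -9073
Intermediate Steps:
q(h) = 2*h*(-1 + h) (q(h) = (-1 + h)*(2*h) = 2*h*(-1 + h))
-51*q(-9) + 107 = -102*(-9)*(-1 - 9) + 107 = -102*(-9)*(-10) + 107 = -51*180 + 107 = -9180 + 107 = -9073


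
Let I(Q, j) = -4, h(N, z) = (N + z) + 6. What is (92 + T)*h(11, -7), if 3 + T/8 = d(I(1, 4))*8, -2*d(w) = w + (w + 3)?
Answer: 2280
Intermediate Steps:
h(N, z) = 6 + N + z
d(w) = -3/2 - w (d(w) = -(w + (w + 3))/2 = -(w + (3 + w))/2 = -(3 + 2*w)/2 = -3/2 - w)
T = 136 (T = -24 + 8*((-3/2 - 1*(-4))*8) = -24 + 8*((-3/2 + 4)*8) = -24 + 8*((5/2)*8) = -24 + 8*20 = -24 + 160 = 136)
(92 + T)*h(11, -7) = (92 + 136)*(6 + 11 - 7) = 228*10 = 2280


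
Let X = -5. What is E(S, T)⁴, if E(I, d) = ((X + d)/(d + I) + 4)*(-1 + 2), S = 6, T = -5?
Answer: 1296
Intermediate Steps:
E(I, d) = 4 + (-5 + d)/(I + d) (E(I, d) = ((-5 + d)/(d + I) + 4)*(-1 + 2) = ((-5 + d)/(I + d) + 4)*1 = (4 + (-5 + d)/(I + d))*1 = 4 + (-5 + d)/(I + d))
E(S, T)⁴ = ((-5 + 4*6 + 5*(-5))/(6 - 5))⁴ = ((-5 + 24 - 25)/1)⁴ = (1*(-6))⁴ = (-6)⁴ = 1296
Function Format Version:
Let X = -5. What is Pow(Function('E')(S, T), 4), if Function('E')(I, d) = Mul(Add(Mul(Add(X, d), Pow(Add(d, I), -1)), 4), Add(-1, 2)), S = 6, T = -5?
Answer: 1296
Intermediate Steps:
Function('E')(I, d) = Add(4, Mul(Pow(Add(I, d), -1), Add(-5, d))) (Function('E')(I, d) = Mul(Add(Mul(Add(-5, d), Pow(Add(d, I), -1)), 4), Add(-1, 2)) = Mul(Add(Mul(Add(-5, d), Pow(Add(I, d), -1)), 4), 1) = Mul(Add(Mul(Pow(Add(I, d), -1), Add(-5, d)), 4), 1) = Mul(Add(4, Mul(Pow(Add(I, d), -1), Add(-5, d))), 1) = Add(4, Mul(Pow(Add(I, d), -1), Add(-5, d))))
Pow(Function('E')(S, T), 4) = Pow(Mul(Pow(Add(6, -5), -1), Add(-5, Mul(4, 6), Mul(5, -5))), 4) = Pow(Mul(Pow(1, -1), Add(-5, 24, -25)), 4) = Pow(Mul(1, -6), 4) = Pow(-6, 4) = 1296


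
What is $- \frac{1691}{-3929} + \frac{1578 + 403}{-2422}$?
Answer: $- \frac{526821}{1359434} \approx -0.38753$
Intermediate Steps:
$- \frac{1691}{-3929} + \frac{1578 + 403}{-2422} = \left(-1691\right) \left(- \frac{1}{3929}\right) + 1981 \left(- \frac{1}{2422}\right) = \frac{1691}{3929} - \frac{283}{346} = - \frac{526821}{1359434}$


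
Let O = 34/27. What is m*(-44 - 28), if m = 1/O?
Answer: -972/17 ≈ -57.176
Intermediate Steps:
O = 34/27 (O = 34*(1/27) = 34/27 ≈ 1.2593)
m = 27/34 (m = 1/(34/27) = 1*(27/34) = 27/34 ≈ 0.79412)
m*(-44 - 28) = 27*(-44 - 28)/34 = (27/34)*(-72) = -972/17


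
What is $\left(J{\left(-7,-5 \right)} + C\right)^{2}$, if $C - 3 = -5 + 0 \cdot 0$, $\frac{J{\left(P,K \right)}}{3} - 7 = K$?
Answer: $16$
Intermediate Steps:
$J{\left(P,K \right)} = 21 + 3 K$
$C = -2$ ($C = 3 + \left(-5 + 0 \cdot 0\right) = 3 + \left(-5 + 0\right) = 3 - 5 = -2$)
$\left(J{\left(-7,-5 \right)} + C\right)^{2} = \left(\left(21 + 3 \left(-5\right)\right) - 2\right)^{2} = \left(\left(21 - 15\right) - 2\right)^{2} = \left(6 - 2\right)^{2} = 4^{2} = 16$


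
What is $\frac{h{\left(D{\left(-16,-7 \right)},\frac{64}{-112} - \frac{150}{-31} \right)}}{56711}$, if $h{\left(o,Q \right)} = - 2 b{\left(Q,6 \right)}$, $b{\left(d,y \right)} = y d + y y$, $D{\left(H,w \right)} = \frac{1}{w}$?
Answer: $- \frac{26736}{12306287} \approx -0.0021725$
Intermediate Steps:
$b{\left(d,y \right)} = y^{2} + d y$ ($b{\left(d,y \right)} = d y + y^{2} = y^{2} + d y$)
$h{\left(o,Q \right)} = -72 - 12 Q$ ($h{\left(o,Q \right)} = - 2 \cdot 6 \left(Q + 6\right) = - 2 \cdot 6 \left(6 + Q\right) = - 2 \left(36 + 6 Q\right) = -72 - 12 Q$)
$\frac{h{\left(D{\left(-16,-7 \right)},\frac{64}{-112} - \frac{150}{-31} \right)}}{56711} = \frac{-72 - 12 \left(\frac{64}{-112} - \frac{150}{-31}\right)}{56711} = \left(-72 - 12 \left(64 \left(- \frac{1}{112}\right) - - \frac{150}{31}\right)\right) \frac{1}{56711} = \left(-72 - 12 \left(- \frac{4}{7} + \frac{150}{31}\right)\right) \frac{1}{56711} = \left(-72 - \frac{11112}{217}\right) \frac{1}{56711} = \left(- \frac{26736}{217}\right) \frac{1}{56711} = - \frac{26736}{12306287}$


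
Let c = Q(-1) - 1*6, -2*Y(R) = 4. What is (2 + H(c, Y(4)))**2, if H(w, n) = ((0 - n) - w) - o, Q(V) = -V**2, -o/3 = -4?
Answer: 1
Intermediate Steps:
o = 12 (o = -3*(-4) = 12)
Y(R) = -2 (Y(R) = -1/2*4 = -2)
c = -7 (c = -1*(-1)**2 - 1*6 = -1*1 - 6 = -1 - 6 = -7)
H(w, n) = -12 - n - w (H(w, n) = ((0 - n) - w) - 1*12 = (-n - w) - 12 = -12 - n - w)
(2 + H(c, Y(4)))**2 = (2 + (-12 - 1*(-2) - 1*(-7)))**2 = (2 + (-12 + 2 + 7))**2 = (2 - 3)**2 = (-1)**2 = 1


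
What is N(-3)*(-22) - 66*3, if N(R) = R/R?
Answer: -220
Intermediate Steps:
N(R) = 1
N(-3)*(-22) - 66*3 = 1*(-22) - 66*3 = -22 - 198 = -220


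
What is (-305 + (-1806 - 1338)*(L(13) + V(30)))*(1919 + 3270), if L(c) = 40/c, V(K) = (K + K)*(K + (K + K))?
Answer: -1145931106225/13 ≈ -8.8149e+10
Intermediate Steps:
V(K) = 6*K² (V(K) = (2*K)*(K + 2*K) = (2*K)*(3*K) = 6*K²)
(-305 + (-1806 - 1338)*(L(13) + V(30)))*(1919 + 3270) = (-305 + (-1806 - 1338)*(40/13 + 6*30²))*(1919 + 3270) = (-305 - 3144*(40*(1/13) + 6*900))*5189 = (-305 - 3144*(40/13 + 5400))*5189 = (-305 - 3144*70240/13)*5189 = (-305 - 220834560/13)*5189 = -220838525/13*5189 = -1145931106225/13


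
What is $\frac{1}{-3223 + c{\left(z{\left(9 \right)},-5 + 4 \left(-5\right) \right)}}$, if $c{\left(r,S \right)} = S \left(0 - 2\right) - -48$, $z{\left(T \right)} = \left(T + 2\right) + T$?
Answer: $- \frac{1}{3125} \approx -0.00032$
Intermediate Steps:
$z{\left(T \right)} = 2 + 2 T$ ($z{\left(T \right)} = \left(2 + T\right) + T = 2 + 2 T$)
$c{\left(r,S \right)} = 48 - 2 S$ ($c{\left(r,S \right)} = S \left(-2\right) + 48 = - 2 S + 48 = 48 - 2 S$)
$\frac{1}{-3223 + c{\left(z{\left(9 \right)},-5 + 4 \left(-5\right) \right)}} = \frac{1}{-3223 - \left(-48 + 2 \left(-5 + 4 \left(-5\right)\right)\right)} = \frac{1}{-3223 - \left(-48 + 2 \left(-5 - 20\right)\right)} = \frac{1}{-3223 + \left(48 - -50\right)} = \frac{1}{-3223 + \left(48 + 50\right)} = \frac{1}{-3223 + 98} = \frac{1}{-3125} = - \frac{1}{3125}$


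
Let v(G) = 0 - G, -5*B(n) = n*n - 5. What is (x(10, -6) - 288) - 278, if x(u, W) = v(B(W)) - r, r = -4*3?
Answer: -2739/5 ≈ -547.80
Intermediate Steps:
B(n) = 1 - n²/5 (B(n) = -(n*n - 5)/5 = -(n² - 5)/5 = -(-5 + n²)/5 = 1 - n²/5)
v(G) = -G
r = -12
x(u, W) = 11 + W²/5 (x(u, W) = -(1 - W²/5) - 1*(-12) = (-1 + W²/5) + 12 = 11 + W²/5)
(x(10, -6) - 288) - 278 = ((11 + (⅕)*(-6)²) - 288) - 278 = ((11 + (⅕)*36) - 288) - 278 = ((11 + 36/5) - 288) - 278 = (91/5 - 288) - 278 = -1349/5 - 278 = -2739/5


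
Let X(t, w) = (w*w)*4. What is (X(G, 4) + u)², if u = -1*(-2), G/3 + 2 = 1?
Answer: 4356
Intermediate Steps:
G = -3 (G = -6 + 3*1 = -6 + 3 = -3)
X(t, w) = 4*w² (X(t, w) = w²*4 = 4*w²)
u = 2
(X(G, 4) + u)² = (4*4² + 2)² = (4*16 + 2)² = (64 + 2)² = 66² = 4356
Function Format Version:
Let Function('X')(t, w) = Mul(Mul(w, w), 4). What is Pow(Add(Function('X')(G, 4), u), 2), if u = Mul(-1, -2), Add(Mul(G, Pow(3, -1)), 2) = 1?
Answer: 4356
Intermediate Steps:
G = -3 (G = Add(-6, Mul(3, 1)) = Add(-6, 3) = -3)
Function('X')(t, w) = Mul(4, Pow(w, 2)) (Function('X')(t, w) = Mul(Pow(w, 2), 4) = Mul(4, Pow(w, 2)))
u = 2
Pow(Add(Function('X')(G, 4), u), 2) = Pow(Add(Mul(4, Pow(4, 2)), 2), 2) = Pow(Add(Mul(4, 16), 2), 2) = Pow(Add(64, 2), 2) = Pow(66, 2) = 4356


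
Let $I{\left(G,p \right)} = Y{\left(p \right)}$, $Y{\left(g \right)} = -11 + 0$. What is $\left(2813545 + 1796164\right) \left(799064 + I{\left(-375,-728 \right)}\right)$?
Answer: $3683401805577$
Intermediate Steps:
$Y{\left(g \right)} = -11$
$I{\left(G,p \right)} = -11$
$\left(2813545 + 1796164\right) \left(799064 + I{\left(-375,-728 \right)}\right) = \left(2813545 + 1796164\right) \left(799064 - 11\right) = 4609709 \cdot 799053 = 3683401805577$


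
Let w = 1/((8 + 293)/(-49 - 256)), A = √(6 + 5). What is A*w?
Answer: -305*√11/301 ≈ -3.3607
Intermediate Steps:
A = √11 ≈ 3.3166
w = -305/301 (w = 1/(301/(-305)) = 1/(301*(-1/305)) = 1/(-301/305) = -305/301 ≈ -1.0133)
A*w = √11*(-305/301) = -305*√11/301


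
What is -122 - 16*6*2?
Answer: -314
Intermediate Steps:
-122 - 16*6*2 = -122 - 96*2 = -122 - 192 = -314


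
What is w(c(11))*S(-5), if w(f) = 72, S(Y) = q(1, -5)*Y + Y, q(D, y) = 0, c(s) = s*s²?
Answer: -360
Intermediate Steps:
c(s) = s³
S(Y) = Y (S(Y) = 0*Y + Y = 0 + Y = Y)
w(c(11))*S(-5) = 72*(-5) = -360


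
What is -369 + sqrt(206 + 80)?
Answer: -369 + sqrt(286) ≈ -352.09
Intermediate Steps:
-369 + sqrt(206 + 80) = -369 + sqrt(286)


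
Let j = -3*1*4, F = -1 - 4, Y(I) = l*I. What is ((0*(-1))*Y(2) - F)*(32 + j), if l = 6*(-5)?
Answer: 100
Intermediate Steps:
l = -30
Y(I) = -30*I
F = -5
j = -12 (j = -3*4 = -12)
((0*(-1))*Y(2) - F)*(32 + j) = ((0*(-1))*(-30*2) - 1*(-5))*(32 - 12) = (0*(-60) + 5)*20 = (0 + 5)*20 = 5*20 = 100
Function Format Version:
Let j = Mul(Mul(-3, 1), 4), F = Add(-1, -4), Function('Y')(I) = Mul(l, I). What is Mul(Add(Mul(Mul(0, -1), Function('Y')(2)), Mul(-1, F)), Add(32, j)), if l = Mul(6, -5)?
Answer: 100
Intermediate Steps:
l = -30
Function('Y')(I) = Mul(-30, I)
F = -5
j = -12 (j = Mul(-3, 4) = -12)
Mul(Add(Mul(Mul(0, -1), Function('Y')(2)), Mul(-1, F)), Add(32, j)) = Mul(Add(Mul(Mul(0, -1), Mul(-30, 2)), Mul(-1, -5)), Add(32, -12)) = Mul(Add(Mul(0, -60), 5), 20) = Mul(Add(0, 5), 20) = Mul(5, 20) = 100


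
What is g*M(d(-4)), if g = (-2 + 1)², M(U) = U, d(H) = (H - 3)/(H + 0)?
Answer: 7/4 ≈ 1.7500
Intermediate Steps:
d(H) = (-3 + H)/H
g = 1 (g = (-1)² = 1)
g*M(d(-4)) = 1*((-3 - 4)/(-4)) = 1*(-¼*(-7)) = 1*(7/4) = 7/4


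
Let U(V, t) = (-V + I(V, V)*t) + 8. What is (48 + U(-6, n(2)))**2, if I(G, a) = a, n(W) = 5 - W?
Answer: 1936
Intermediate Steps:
U(V, t) = 8 - V + V*t (U(V, t) = (-V + V*t) + 8 = 8 - V + V*t)
(48 + U(-6, n(2)))**2 = (48 + (8 - 1*(-6) - 6*(5 - 1*2)))**2 = (48 + (8 + 6 - 6*(5 - 2)))**2 = (48 + (8 + 6 - 6*3))**2 = (48 + (8 + 6 - 18))**2 = (48 - 4)**2 = 44**2 = 1936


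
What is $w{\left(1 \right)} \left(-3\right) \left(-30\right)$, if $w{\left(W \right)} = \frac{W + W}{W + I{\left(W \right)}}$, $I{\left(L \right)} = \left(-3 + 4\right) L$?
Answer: $90$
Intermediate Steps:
$I{\left(L \right)} = L$ ($I{\left(L \right)} = 1 L = L$)
$w{\left(W \right)} = 1$ ($w{\left(W \right)} = \frac{W + W}{W + W} = \frac{2 W}{2 W} = 2 W \frac{1}{2 W} = 1$)
$w{\left(1 \right)} \left(-3\right) \left(-30\right) = 1 \left(-3\right) \left(-30\right) = \left(-3\right) \left(-30\right) = 90$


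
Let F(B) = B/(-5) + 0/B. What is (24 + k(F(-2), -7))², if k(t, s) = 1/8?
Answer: 37249/64 ≈ 582.02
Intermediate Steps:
F(B) = -B/5 (F(B) = B*(-⅕) + 0 = -B/5 + 0 = -B/5)
k(t, s) = ⅛
(24 + k(F(-2), -7))² = (24 + ⅛)² = (193/8)² = 37249/64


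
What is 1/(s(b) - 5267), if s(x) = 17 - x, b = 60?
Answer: -1/5310 ≈ -0.00018832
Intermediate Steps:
1/(s(b) - 5267) = 1/((17 - 1*60) - 5267) = 1/((17 - 60) - 5267) = 1/(-43 - 5267) = 1/(-5310) = -1/5310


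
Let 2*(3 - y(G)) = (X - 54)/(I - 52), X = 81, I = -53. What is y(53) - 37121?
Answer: -2598251/70 ≈ -37118.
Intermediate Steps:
y(G) = 219/70 (y(G) = 3 - (81 - 54)/(2*(-53 - 52)) = 3 - 27/(2*(-105)) = 3 - 27*(-1)/(2*105) = 3 - ½*(-9/35) = 3 + 9/70 = 219/70)
y(53) - 37121 = 219/70 - 37121 = -2598251/70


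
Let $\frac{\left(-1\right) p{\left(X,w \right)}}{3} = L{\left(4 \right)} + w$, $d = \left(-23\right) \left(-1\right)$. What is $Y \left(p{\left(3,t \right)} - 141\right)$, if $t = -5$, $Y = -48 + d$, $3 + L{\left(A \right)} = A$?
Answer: $3225$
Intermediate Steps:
$d = 23$
$L{\left(A \right)} = -3 + A$
$Y = -25$ ($Y = -48 + 23 = -25$)
$p{\left(X,w \right)} = -3 - 3 w$ ($p{\left(X,w \right)} = - 3 \left(\left(-3 + 4\right) + w\right) = - 3 \left(1 + w\right) = -3 - 3 w$)
$Y \left(p{\left(3,t \right)} - 141\right) = - 25 \left(\left(-3 - -15\right) - 141\right) = - 25 \left(\left(-3 + 15\right) - 141\right) = - 25 \left(12 - 141\right) = \left(-25\right) \left(-129\right) = 3225$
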